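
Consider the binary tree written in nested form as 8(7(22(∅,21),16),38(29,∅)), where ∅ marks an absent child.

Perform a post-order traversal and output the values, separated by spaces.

Post-order visits the left subtree, then the right subtree, then the node.
At 8: go left to 7.
  At 7: go left to 22.
    At 22: no left child.
    At 22: go right to 21.
      21 is a leaf — visit 21.
    Visit 22.
  At 7: go right to 16.
    16 is a leaf — visit 16.
  Visit 7.
At 8: go right to 38.
  At 38: go left to 29.
    29 is a leaf — visit 29.
  At 38: no right child.
  Visit 38.
Visit 8.

21 22 16 7 29 38 8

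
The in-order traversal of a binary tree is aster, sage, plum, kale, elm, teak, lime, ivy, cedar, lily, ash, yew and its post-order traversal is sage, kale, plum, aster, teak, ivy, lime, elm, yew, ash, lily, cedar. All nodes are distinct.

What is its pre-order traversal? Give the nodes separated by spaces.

cedar elm aster plum sage kale lime teak ivy lily ash yew

The last element of post-order is the root; it splits in-order into left and right subtrees.
Root cedar: left subtree has 8 nodes {aster, sage, plum, kale, elm, teak, lime, ivy}, right has 3 {lily, ash, yew}.
  Root elm: left subtree has 4 nodes {aster, sage, plum, kale}, right has 3 {teak, lime, ivy}.
    Root aster: left subtree has 0 nodes { }, right has 3 {sage, plum, kale}.
      Root plum: left subtree has 1 node {sage}, right has 1 {kale}.
    Root lime: left subtree has 1 node {teak}, right has 1 {ivy}.
  Root lily: left subtree has 0 nodes { }, right has 2 {ash, yew}.
    Root ash: left subtree has 0 nodes { }, right has 1 {yew}.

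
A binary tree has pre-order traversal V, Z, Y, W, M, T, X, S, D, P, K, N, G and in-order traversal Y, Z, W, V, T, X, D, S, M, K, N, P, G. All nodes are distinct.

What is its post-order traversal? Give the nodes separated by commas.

The first element of pre-order is the root; it splits in-order into left and right subtrees.
Root V: left subtree has 3 nodes {Y, Z, W}, right has 9 {T, X, D, S, M, K, N, P, G}.
  Root Z: left subtree has 1 node {Y}, right has 1 {W}.
  Root M: left subtree has 4 nodes {T, X, D, S}, right has 4 {K, N, P, G}.
    Root T: left subtree has 0 nodes { }, right has 3 {X, D, S}.
      Root X: left subtree has 0 nodes { }, right has 2 {D, S}.
        Root S: left subtree has 1 node {D}, right has 0 { }.
    Root P: left subtree has 2 nodes {K, N}, right has 1 {G}.
      Root K: left subtree has 0 nodes { }, right has 1 {N}.

Y, W, Z, D, S, X, T, N, K, G, P, M, V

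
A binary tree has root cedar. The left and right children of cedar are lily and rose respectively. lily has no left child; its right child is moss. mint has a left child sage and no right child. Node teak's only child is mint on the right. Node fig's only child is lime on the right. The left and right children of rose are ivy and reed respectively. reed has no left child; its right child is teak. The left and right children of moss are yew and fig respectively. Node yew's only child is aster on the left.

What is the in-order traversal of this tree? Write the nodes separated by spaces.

lily aster yew moss fig lime cedar ivy rose reed teak sage mint

In-order visits the left subtree, then the node, then the right subtree.
At cedar: go left to lily.
  At lily: no left child.
  Visit lily.
  At lily: go right to moss.
    At moss: go left to yew.
      At yew: go left to aster.
        aster is a leaf — visit aster.
      Visit yew.
      At yew: no right child.
    Visit moss.
    At moss: go right to fig.
      At fig: no left child.
      Visit fig.
      At fig: go right to lime.
        lime is a leaf — visit lime.
Visit cedar.
At cedar: go right to rose.
  At rose: go left to ivy.
    ivy is a leaf — visit ivy.
  Visit rose.
  At rose: go right to reed.
    At reed: no left child.
    Visit reed.
    At reed: go right to teak.
      At teak: no left child.
      Visit teak.
      At teak: go right to mint.
        At mint: go left to sage.
          sage is a leaf — visit sage.
        Visit mint.
        At mint: no right child.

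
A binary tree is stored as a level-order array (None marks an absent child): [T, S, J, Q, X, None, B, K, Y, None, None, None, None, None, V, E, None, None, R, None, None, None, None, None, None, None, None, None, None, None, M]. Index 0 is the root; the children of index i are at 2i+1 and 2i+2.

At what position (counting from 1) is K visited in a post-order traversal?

2

Post-order visits the left subtree, then the right subtree, then the node.
At T: go left to S.
  At S: go left to Q.
    At Q: go left to K.
      At K: go left to E.
        E is a leaf — visit E.
      At K: no right child.
      Visit K.
    At Q: go right to Y.
      At Y: no left child.
      At Y: go right to R.
        R is a leaf — visit R.
      Visit Y.
    Visit Q.
  At S: go right to X.
    X is a leaf — visit X.
  Visit S.
At T: go right to J.
  At J: no left child.
  At J: go right to B.
    At B: no left child.
    At B: go right to V.
      At V: no left child.
      At V: go right to M.
        M is a leaf — visit M.
      Visit V.
    Visit B.
  Visit J.
Visit T.
Full post-order sequence: E, K, R, Y, Q, X, S, M, V, B, J, T.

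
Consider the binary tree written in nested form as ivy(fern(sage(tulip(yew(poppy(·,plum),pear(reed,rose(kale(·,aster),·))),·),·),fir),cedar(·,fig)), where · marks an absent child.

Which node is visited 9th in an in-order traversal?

tulip

In-order visits the left subtree, then the node, then the right subtree.
At ivy: go left to fern.
  At fern: go left to sage.
    At sage: go left to tulip.
      At tulip: go left to yew.
        At yew: go left to poppy.
          At poppy: no left child.
          Visit poppy.
          At poppy: go right to plum.
            plum is a leaf — visit plum.
        Visit yew.
        At yew: go right to pear.
          At pear: go left to reed.
            reed is a leaf — visit reed.
          Visit pear.
          At pear: go right to rose.
            At rose: go left to kale.
              At kale: no left child.
              Visit kale.
              At kale: go right to aster.
                aster is a leaf — visit aster.
            Visit rose.
            At rose: no right child.
      Visit tulip.
      At tulip: no right child.
    Visit sage.
    At sage: no right child.
  Visit fern.
  At fern: go right to fir.
    fir is a leaf — visit fir.
Visit ivy.
At ivy: go right to cedar.
  At cedar: no left child.
  Visit cedar.
  At cedar: go right to fig.
    fig is a leaf — visit fig.
Full in-order sequence: poppy, plum, yew, reed, pear, kale, aster, rose, tulip, sage, fern, fir, ivy, cedar, fig.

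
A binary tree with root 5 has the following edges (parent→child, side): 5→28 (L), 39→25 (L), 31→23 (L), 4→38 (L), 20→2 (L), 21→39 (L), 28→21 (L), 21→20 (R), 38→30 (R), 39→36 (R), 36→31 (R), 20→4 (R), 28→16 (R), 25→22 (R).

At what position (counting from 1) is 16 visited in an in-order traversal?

14

In-order visits the left subtree, then the node, then the right subtree.
At 5: go left to 28.
  At 28: go left to 21.
    At 21: go left to 39.
      At 39: go left to 25.
        At 25: no left child.
        Visit 25.
        At 25: go right to 22.
          22 is a leaf — visit 22.
      Visit 39.
      At 39: go right to 36.
        At 36: no left child.
        Visit 36.
        At 36: go right to 31.
          At 31: go left to 23.
            23 is a leaf — visit 23.
          Visit 31.
          At 31: no right child.
    Visit 21.
    At 21: go right to 20.
      At 20: go left to 2.
        2 is a leaf — visit 2.
      Visit 20.
      At 20: go right to 4.
        At 4: go left to 38.
          At 38: no left child.
          Visit 38.
          At 38: go right to 30.
            30 is a leaf — visit 30.
        Visit 4.
        At 4: no right child.
  Visit 28.
  At 28: go right to 16.
    16 is a leaf — visit 16.
Visit 5.
At 5: no right child.
Full in-order sequence: 25, 22, 39, 36, 23, 31, 21, 2, 20, 38, 30, 4, 28, 16, 5.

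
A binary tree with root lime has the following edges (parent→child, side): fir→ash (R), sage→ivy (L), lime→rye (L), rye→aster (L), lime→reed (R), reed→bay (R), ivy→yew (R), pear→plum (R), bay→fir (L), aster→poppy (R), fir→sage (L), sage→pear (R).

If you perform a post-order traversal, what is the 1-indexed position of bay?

11

Post-order visits the left subtree, then the right subtree, then the node.
At lime: go left to rye.
  At rye: go left to aster.
    At aster: no left child.
    At aster: go right to poppy.
      poppy is a leaf — visit poppy.
    Visit aster.
  At rye: no right child.
  Visit rye.
At lime: go right to reed.
  At reed: no left child.
  At reed: go right to bay.
    At bay: go left to fir.
      At fir: go left to sage.
        At sage: go left to ivy.
          At ivy: no left child.
          At ivy: go right to yew.
            yew is a leaf — visit yew.
          Visit ivy.
        At sage: go right to pear.
          At pear: no left child.
          At pear: go right to plum.
            plum is a leaf — visit plum.
          Visit pear.
        Visit sage.
      At fir: go right to ash.
        ash is a leaf — visit ash.
      Visit fir.
    At bay: no right child.
    Visit bay.
  Visit reed.
Visit lime.
Full post-order sequence: poppy, aster, rye, yew, ivy, plum, pear, sage, ash, fir, bay, reed, lime.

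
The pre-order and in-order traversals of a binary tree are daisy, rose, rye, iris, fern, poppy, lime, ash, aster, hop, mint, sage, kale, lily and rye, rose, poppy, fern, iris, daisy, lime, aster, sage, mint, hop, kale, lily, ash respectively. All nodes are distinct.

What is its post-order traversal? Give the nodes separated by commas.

rye, poppy, fern, iris, rose, sage, mint, lily, kale, hop, aster, ash, lime, daisy

The first element of pre-order is the root; it splits in-order into left and right subtrees.
Root daisy: left subtree has 5 nodes {rye, rose, poppy, fern, iris}, right has 8 {lime, aster, sage, mint, hop, kale, lily, ash}.
  Root rose: left subtree has 1 node {rye}, right has 3 {poppy, fern, iris}.
    Root iris: left subtree has 2 nodes {poppy, fern}, right has 0 { }.
      Root fern: left subtree has 1 node {poppy}, right has 0 { }.
  Root lime: left subtree has 0 nodes { }, right has 7 {aster, sage, mint, hop, kale, lily, ash}.
    Root ash: left subtree has 6 nodes {aster, sage, mint, hop, kale, lily}, right has 0 { }.
      Root aster: left subtree has 0 nodes { }, right has 5 {sage, mint, hop, kale, lily}.
        Root hop: left subtree has 2 nodes {sage, mint}, right has 2 {kale, lily}.
          Root mint: left subtree has 1 node {sage}, right has 0 { }.
          Root kale: left subtree has 0 nodes { }, right has 1 {lily}.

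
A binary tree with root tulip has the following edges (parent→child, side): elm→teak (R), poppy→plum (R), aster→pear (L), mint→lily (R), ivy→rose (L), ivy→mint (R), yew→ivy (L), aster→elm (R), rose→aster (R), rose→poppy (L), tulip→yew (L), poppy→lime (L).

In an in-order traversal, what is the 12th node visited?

yew

In-order visits the left subtree, then the node, then the right subtree.
At tulip: go left to yew.
  At yew: go left to ivy.
    At ivy: go left to rose.
      At rose: go left to poppy.
        At poppy: go left to lime.
          lime is a leaf — visit lime.
        Visit poppy.
        At poppy: go right to plum.
          plum is a leaf — visit plum.
      Visit rose.
      At rose: go right to aster.
        At aster: go left to pear.
          pear is a leaf — visit pear.
        Visit aster.
        At aster: go right to elm.
          At elm: no left child.
          Visit elm.
          At elm: go right to teak.
            teak is a leaf — visit teak.
    Visit ivy.
    At ivy: go right to mint.
      At mint: no left child.
      Visit mint.
      At mint: go right to lily.
        lily is a leaf — visit lily.
  Visit yew.
  At yew: no right child.
Visit tulip.
At tulip: no right child.
Full in-order sequence: lime, poppy, plum, rose, pear, aster, elm, teak, ivy, mint, lily, yew, tulip.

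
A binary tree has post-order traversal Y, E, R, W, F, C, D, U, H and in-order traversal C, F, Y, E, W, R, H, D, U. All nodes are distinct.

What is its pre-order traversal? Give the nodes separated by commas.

The last element of post-order is the root; it splits in-order into left and right subtrees.
Root H: left subtree has 6 nodes {C, F, Y, E, W, R}, right has 2 {D, U}.
  Root C: left subtree has 0 nodes { }, right has 5 {F, Y, E, W, R}.
    Root F: left subtree has 0 nodes { }, right has 4 {Y, E, W, R}.
      Root W: left subtree has 2 nodes {Y, E}, right has 1 {R}.
        Root E: left subtree has 1 node {Y}, right has 0 { }.
  Root U: left subtree has 1 node {D}, right has 0 { }.

H, C, F, W, E, Y, R, U, D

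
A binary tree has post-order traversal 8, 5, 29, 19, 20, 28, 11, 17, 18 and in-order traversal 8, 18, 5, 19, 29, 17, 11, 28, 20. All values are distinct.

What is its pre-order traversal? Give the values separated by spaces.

The last element of post-order is the root; it splits in-order into left and right subtrees.
Root 18: left subtree has 1 node {8}, right has 7 {5, 19, 29, 17, 11, 28, 20}.
  Root 17: left subtree has 3 nodes {5, 19, 29}, right has 3 {11, 28, 20}.
    Root 19: left subtree has 1 node {5}, right has 1 {29}.
    Root 11: left subtree has 0 nodes { }, right has 2 {28, 20}.
      Root 28: left subtree has 0 nodes { }, right has 1 {20}.

18 8 17 19 5 29 11 28 20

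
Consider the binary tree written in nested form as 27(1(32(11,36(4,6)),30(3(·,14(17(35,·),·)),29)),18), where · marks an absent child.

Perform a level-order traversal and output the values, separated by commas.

Level-order visits nodes level by level from the root, left to right within each level.
Level 0: 27
Level 1: 1, 18
Level 2: 32, 30
Level 3: 11, 36, 3, 29
Level 4: 4, 6, 14
Level 5: 17
Level 6: 35

27, 1, 18, 32, 30, 11, 36, 3, 29, 4, 6, 14, 17, 35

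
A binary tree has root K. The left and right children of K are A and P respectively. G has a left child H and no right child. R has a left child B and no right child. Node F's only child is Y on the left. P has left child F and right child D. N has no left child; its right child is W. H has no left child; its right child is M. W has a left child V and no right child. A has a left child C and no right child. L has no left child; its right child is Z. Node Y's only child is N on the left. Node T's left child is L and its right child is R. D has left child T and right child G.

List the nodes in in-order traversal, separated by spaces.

In-order visits the left subtree, then the node, then the right subtree.
At K: go left to A.
  At A: go left to C.
    C is a leaf — visit C.
  Visit A.
  At A: no right child.
Visit K.
At K: go right to P.
  At P: go left to F.
    At F: go left to Y.
      At Y: go left to N.
        At N: no left child.
        Visit N.
        At N: go right to W.
          At W: go left to V.
            V is a leaf — visit V.
          Visit W.
          At W: no right child.
      Visit Y.
      At Y: no right child.
    Visit F.
    At F: no right child.
  Visit P.
  At P: go right to D.
    At D: go left to T.
      At T: go left to L.
        At L: no left child.
        Visit L.
        At L: go right to Z.
          Z is a leaf — visit Z.
      Visit T.
      At T: go right to R.
        At R: go left to B.
          B is a leaf — visit B.
        Visit R.
        At R: no right child.
    Visit D.
    At D: go right to G.
      At G: go left to H.
        At H: no left child.
        Visit H.
        At H: go right to M.
          M is a leaf — visit M.
      Visit G.
      At G: no right child.

C A K N V W Y F P L Z T B R D H M G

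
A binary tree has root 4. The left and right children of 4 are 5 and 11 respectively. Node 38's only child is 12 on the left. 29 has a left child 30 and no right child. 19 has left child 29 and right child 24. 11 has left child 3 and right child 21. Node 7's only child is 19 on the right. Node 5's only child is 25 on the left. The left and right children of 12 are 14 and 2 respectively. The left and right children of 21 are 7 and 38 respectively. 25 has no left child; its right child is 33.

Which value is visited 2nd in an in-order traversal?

33

In-order visits the left subtree, then the node, then the right subtree.
At 4: go left to 5.
  At 5: go left to 25.
    At 25: no left child.
    Visit 25.
    At 25: go right to 33.
      33 is a leaf — visit 33.
  Visit 5.
  At 5: no right child.
Visit 4.
At 4: go right to 11.
  At 11: go left to 3.
    3 is a leaf — visit 3.
  Visit 11.
  At 11: go right to 21.
    At 21: go left to 7.
      At 7: no left child.
      Visit 7.
      At 7: go right to 19.
        At 19: go left to 29.
          At 29: go left to 30.
            30 is a leaf — visit 30.
          Visit 29.
          At 29: no right child.
        Visit 19.
        At 19: go right to 24.
          24 is a leaf — visit 24.
    Visit 21.
    At 21: go right to 38.
      At 38: go left to 12.
        At 12: go left to 14.
          14 is a leaf — visit 14.
        Visit 12.
        At 12: go right to 2.
          2 is a leaf — visit 2.
      Visit 38.
      At 38: no right child.
Full in-order sequence: 25, 33, 5, 4, 3, 11, 7, 30, 29, 19, 24, 21, 14, 12, 2, 38.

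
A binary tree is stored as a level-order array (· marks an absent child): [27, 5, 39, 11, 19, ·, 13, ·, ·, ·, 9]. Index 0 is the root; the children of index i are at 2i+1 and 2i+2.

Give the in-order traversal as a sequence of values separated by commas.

11, 5, 19, 9, 27, 39, 13

In-order visits the left subtree, then the node, then the right subtree.
At 27: go left to 5.
  At 5: go left to 11.
    11 is a leaf — visit 11.
  Visit 5.
  At 5: go right to 19.
    At 19: no left child.
    Visit 19.
    At 19: go right to 9.
      9 is a leaf — visit 9.
Visit 27.
At 27: go right to 39.
  At 39: no left child.
  Visit 39.
  At 39: go right to 13.
    13 is a leaf — visit 13.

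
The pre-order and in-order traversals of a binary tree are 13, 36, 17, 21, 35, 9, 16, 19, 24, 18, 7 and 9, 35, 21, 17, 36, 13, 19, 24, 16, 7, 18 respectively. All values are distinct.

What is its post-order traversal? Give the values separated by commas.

9, 35, 21, 17, 36, 24, 19, 7, 18, 16, 13

The first element of pre-order is the root; it splits in-order into left and right subtrees.
Root 13: left subtree has 5 nodes {9, 35, 21, 17, 36}, right has 5 {19, 24, 16, 7, 18}.
  Root 36: left subtree has 4 nodes {9, 35, 21, 17}, right has 0 { }.
    Root 17: left subtree has 3 nodes {9, 35, 21}, right has 0 { }.
      Root 21: left subtree has 2 nodes {9, 35}, right has 0 { }.
        Root 35: left subtree has 1 node {9}, right has 0 { }.
  Root 16: left subtree has 2 nodes {19, 24}, right has 2 {7, 18}.
    Root 19: left subtree has 0 nodes { }, right has 1 {24}.
    Root 18: left subtree has 1 node {7}, right has 0 { }.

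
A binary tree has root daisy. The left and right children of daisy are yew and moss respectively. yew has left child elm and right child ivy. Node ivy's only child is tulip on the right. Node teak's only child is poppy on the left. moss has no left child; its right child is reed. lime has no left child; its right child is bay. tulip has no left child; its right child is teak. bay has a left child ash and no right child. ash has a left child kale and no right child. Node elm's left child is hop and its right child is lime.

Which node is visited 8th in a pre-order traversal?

kale

Pre-order visits the node, then its left subtree, then its right subtree.
Visit daisy.
At daisy: go left to yew.
  Visit yew.
  At yew: go left to elm.
    Visit elm.
    At elm: go left to hop.
      hop is a leaf — visit hop.
    At elm: go right to lime.
      Visit lime.
      At lime: no left child.
      At lime: go right to bay.
        Visit bay.
        At bay: go left to ash.
          Visit ash.
          At ash: go left to kale.
            kale is a leaf — visit kale.
          At ash: no right child.
        At bay: no right child.
  At yew: go right to ivy.
    Visit ivy.
    At ivy: no left child.
    At ivy: go right to tulip.
      Visit tulip.
      At tulip: no left child.
      At tulip: go right to teak.
        Visit teak.
        At teak: go left to poppy.
          poppy is a leaf — visit poppy.
        At teak: no right child.
At daisy: go right to moss.
  Visit moss.
  At moss: no left child.
  At moss: go right to reed.
    reed is a leaf — visit reed.
Full pre-order sequence: daisy, yew, elm, hop, lime, bay, ash, kale, ivy, tulip, teak, poppy, moss, reed.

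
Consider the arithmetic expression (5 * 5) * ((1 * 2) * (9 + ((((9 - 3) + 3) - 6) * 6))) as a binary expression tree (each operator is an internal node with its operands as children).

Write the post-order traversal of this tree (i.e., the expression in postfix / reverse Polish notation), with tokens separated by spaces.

5 5 * 1 2 * 9 9 3 - 3 + 6 - 6 * + * *

Post-order on an expression tree gives postfix notation: for each operator, emit left operand, right operand, then the operator.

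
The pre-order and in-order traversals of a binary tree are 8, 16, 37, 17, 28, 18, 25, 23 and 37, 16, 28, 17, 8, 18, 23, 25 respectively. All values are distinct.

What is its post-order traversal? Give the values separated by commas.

The first element of pre-order is the root; it splits in-order into left and right subtrees.
Root 8: left subtree has 4 nodes {37, 16, 28, 17}, right has 3 {18, 23, 25}.
  Root 16: left subtree has 1 node {37}, right has 2 {28, 17}.
    Root 17: left subtree has 1 node {28}, right has 0 { }.
  Root 18: left subtree has 0 nodes { }, right has 2 {23, 25}.
    Root 25: left subtree has 1 node {23}, right has 0 { }.

37, 28, 17, 16, 23, 25, 18, 8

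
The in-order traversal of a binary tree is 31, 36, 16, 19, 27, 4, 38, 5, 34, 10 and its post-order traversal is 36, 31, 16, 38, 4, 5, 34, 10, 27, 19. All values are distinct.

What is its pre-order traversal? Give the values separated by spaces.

The last element of post-order is the root; it splits in-order into left and right subtrees.
Root 19: left subtree has 3 nodes {31, 36, 16}, right has 6 {27, 4, 38, 5, 34, 10}.
  Root 16: left subtree has 2 nodes {31, 36}, right has 0 { }.
    Root 31: left subtree has 0 nodes { }, right has 1 {36}.
  Root 27: left subtree has 0 nodes { }, right has 5 {4, 38, 5, 34, 10}.
    Root 10: left subtree has 4 nodes {4, 38, 5, 34}, right has 0 { }.
      Root 34: left subtree has 3 nodes {4, 38, 5}, right has 0 { }.
        Root 5: left subtree has 2 nodes {4, 38}, right has 0 { }.
          Root 4: left subtree has 0 nodes { }, right has 1 {38}.

19 16 31 36 27 10 34 5 4 38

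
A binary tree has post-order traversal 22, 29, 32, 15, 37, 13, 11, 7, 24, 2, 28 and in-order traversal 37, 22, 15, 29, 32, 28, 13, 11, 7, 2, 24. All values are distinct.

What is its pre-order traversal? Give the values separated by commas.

28, 37, 15, 22, 32, 29, 2, 7, 11, 13, 24

The last element of post-order is the root; it splits in-order into left and right subtrees.
Root 28: left subtree has 5 nodes {37, 22, 15, 29, 32}, right has 5 {13, 11, 7, 2, 24}.
  Root 37: left subtree has 0 nodes { }, right has 4 {22, 15, 29, 32}.
    Root 15: left subtree has 1 node {22}, right has 2 {29, 32}.
      Root 32: left subtree has 1 node {29}, right has 0 { }.
  Root 2: left subtree has 3 nodes {13, 11, 7}, right has 1 {24}.
    Root 7: left subtree has 2 nodes {13, 11}, right has 0 { }.
      Root 11: left subtree has 1 node {13}, right has 0 { }.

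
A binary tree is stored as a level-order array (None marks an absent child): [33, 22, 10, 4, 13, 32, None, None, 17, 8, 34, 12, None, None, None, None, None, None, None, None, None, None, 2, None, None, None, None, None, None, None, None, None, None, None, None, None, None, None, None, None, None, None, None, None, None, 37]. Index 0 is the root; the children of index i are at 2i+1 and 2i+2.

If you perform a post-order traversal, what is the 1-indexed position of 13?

Post-order visits the left subtree, then the right subtree, then the node.
At 33: go left to 22.
  At 22: go left to 4.
    At 4: no left child.
    At 4: go right to 17.
      17 is a leaf — visit 17.
    Visit 4.
  At 22: go right to 13.
    At 13: go left to 8.
      8 is a leaf — visit 8.
    At 13: go right to 34.
      At 34: no left child.
      At 34: go right to 2.
        At 2: go left to 37.
          37 is a leaf — visit 37.
        At 2: no right child.
        Visit 2.
      Visit 34.
    Visit 13.
  Visit 22.
At 33: go right to 10.
  At 10: go left to 32.
    At 32: go left to 12.
      12 is a leaf — visit 12.
    At 32: no right child.
    Visit 32.
  At 10: no right child.
  Visit 10.
Visit 33.
Full post-order sequence: 17, 4, 8, 37, 2, 34, 13, 22, 12, 32, 10, 33.

7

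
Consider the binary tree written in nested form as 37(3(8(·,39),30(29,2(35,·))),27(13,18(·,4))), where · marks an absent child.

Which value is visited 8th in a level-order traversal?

Level-order visits nodes level by level from the root, left to right within each level.
Level 0: 37
Level 1: 3, 27
Level 2: 8, 30, 13, 18
Level 3: 39, 29, 2, 4
Level 4: 35
Full level-order sequence: 37, 3, 27, 8, 30, 13, 18, 39, 29, 2, 4, 35.

39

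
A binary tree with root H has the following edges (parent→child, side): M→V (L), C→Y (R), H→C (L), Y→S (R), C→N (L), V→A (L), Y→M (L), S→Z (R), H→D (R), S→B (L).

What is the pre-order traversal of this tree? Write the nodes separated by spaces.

H C N Y M V A S B Z D

Pre-order visits the node, then its left subtree, then its right subtree.
Visit H.
At H: go left to C.
  Visit C.
  At C: go left to N.
    N is a leaf — visit N.
  At C: go right to Y.
    Visit Y.
    At Y: go left to M.
      Visit M.
      At M: go left to V.
        Visit V.
        At V: go left to A.
          A is a leaf — visit A.
        At V: no right child.
      At M: no right child.
    At Y: go right to S.
      Visit S.
      At S: go left to B.
        B is a leaf — visit B.
      At S: go right to Z.
        Z is a leaf — visit Z.
At H: go right to D.
  D is a leaf — visit D.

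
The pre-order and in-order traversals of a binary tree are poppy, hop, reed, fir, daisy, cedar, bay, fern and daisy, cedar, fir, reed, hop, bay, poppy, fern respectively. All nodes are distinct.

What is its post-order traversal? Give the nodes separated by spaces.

cedar daisy fir reed bay hop fern poppy

The first element of pre-order is the root; it splits in-order into left and right subtrees.
Root poppy: left subtree has 6 nodes {daisy, cedar, fir, reed, hop, bay}, right has 1 {fern}.
  Root hop: left subtree has 4 nodes {daisy, cedar, fir, reed}, right has 1 {bay}.
    Root reed: left subtree has 3 nodes {daisy, cedar, fir}, right has 0 { }.
      Root fir: left subtree has 2 nodes {daisy, cedar}, right has 0 { }.
        Root daisy: left subtree has 0 nodes { }, right has 1 {cedar}.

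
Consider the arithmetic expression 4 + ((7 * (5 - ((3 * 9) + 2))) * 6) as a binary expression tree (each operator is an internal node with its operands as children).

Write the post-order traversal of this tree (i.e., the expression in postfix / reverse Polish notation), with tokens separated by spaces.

Post-order on an expression tree gives postfix notation: for each operator, emit left operand, right operand, then the operator.

4 7 5 3 9 * 2 + - * 6 * +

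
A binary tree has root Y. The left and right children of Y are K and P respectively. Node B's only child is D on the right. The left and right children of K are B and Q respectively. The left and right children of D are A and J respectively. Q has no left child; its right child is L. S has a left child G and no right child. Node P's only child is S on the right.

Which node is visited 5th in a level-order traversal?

Level-order visits nodes level by level from the root, left to right within each level.
Level 0: Y
Level 1: K, P
Level 2: B, Q, S
Level 3: D, L, G
Level 4: A, J
Full level-order sequence: Y, K, P, B, Q, S, D, L, G, A, J.

Q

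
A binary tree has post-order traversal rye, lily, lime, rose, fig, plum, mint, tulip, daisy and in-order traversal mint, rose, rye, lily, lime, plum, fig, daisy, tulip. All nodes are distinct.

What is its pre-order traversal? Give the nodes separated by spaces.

The last element of post-order is the root; it splits in-order into left and right subtrees.
Root daisy: left subtree has 7 nodes {mint, rose, rye, lily, lime, plum, fig}, right has 1 {tulip}.
  Root mint: left subtree has 0 nodes { }, right has 6 {rose, rye, lily, lime, plum, fig}.
    Root plum: left subtree has 4 nodes {rose, rye, lily, lime}, right has 1 {fig}.
      Root rose: left subtree has 0 nodes { }, right has 3 {rye, lily, lime}.
        Root lime: left subtree has 2 nodes {rye, lily}, right has 0 { }.
          Root lily: left subtree has 1 node {rye}, right has 0 { }.

daisy mint plum rose lime lily rye fig tulip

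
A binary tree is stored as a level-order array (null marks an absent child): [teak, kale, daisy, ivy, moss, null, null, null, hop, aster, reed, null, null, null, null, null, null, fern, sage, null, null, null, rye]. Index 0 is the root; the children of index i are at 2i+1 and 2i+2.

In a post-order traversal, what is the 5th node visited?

aster

Post-order visits the left subtree, then the right subtree, then the node.
At teak: go left to kale.
  At kale: go left to ivy.
    At ivy: no left child.
    At ivy: go right to hop.
      At hop: go left to fern.
        fern is a leaf — visit fern.
      At hop: go right to sage.
        sage is a leaf — visit sage.
      Visit hop.
    Visit ivy.
  At kale: go right to moss.
    At moss: go left to aster.
      aster is a leaf — visit aster.
    At moss: go right to reed.
      At reed: no left child.
      At reed: go right to rye.
        rye is a leaf — visit rye.
      Visit reed.
    Visit moss.
  Visit kale.
At teak: go right to daisy.
  daisy is a leaf — visit daisy.
Visit teak.
Full post-order sequence: fern, sage, hop, ivy, aster, rye, reed, moss, kale, daisy, teak.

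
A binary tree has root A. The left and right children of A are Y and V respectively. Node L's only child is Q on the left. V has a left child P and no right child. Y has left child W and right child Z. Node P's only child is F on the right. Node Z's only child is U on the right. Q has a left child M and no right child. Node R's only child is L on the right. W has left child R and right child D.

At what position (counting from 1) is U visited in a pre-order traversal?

Pre-order visits the node, then its left subtree, then its right subtree.
Visit A.
At A: go left to Y.
  Visit Y.
  At Y: go left to W.
    Visit W.
    At W: go left to R.
      Visit R.
      At R: no left child.
      At R: go right to L.
        Visit L.
        At L: go left to Q.
          Visit Q.
          At Q: go left to M.
            M is a leaf — visit M.
          At Q: no right child.
        At L: no right child.
    At W: go right to D.
      D is a leaf — visit D.
  At Y: go right to Z.
    Visit Z.
    At Z: no left child.
    At Z: go right to U.
      U is a leaf — visit U.
At A: go right to V.
  Visit V.
  At V: go left to P.
    Visit P.
    At P: no left child.
    At P: go right to F.
      F is a leaf — visit F.
  At V: no right child.
Full pre-order sequence: A, Y, W, R, L, Q, M, D, Z, U, V, P, F.

10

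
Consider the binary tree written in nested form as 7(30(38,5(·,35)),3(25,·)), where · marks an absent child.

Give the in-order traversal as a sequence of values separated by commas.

38, 30, 5, 35, 7, 25, 3

In-order visits the left subtree, then the node, then the right subtree.
At 7: go left to 30.
  At 30: go left to 38.
    38 is a leaf — visit 38.
  Visit 30.
  At 30: go right to 5.
    At 5: no left child.
    Visit 5.
    At 5: go right to 35.
      35 is a leaf — visit 35.
Visit 7.
At 7: go right to 3.
  At 3: go left to 25.
    25 is a leaf — visit 25.
  Visit 3.
  At 3: no right child.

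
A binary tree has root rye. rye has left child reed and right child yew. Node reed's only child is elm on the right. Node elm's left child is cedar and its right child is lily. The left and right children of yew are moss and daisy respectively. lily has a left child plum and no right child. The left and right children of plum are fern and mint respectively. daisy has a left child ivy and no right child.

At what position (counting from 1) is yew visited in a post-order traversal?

Post-order visits the left subtree, then the right subtree, then the node.
At rye: go left to reed.
  At reed: no left child.
  At reed: go right to elm.
    At elm: go left to cedar.
      cedar is a leaf — visit cedar.
    At elm: go right to lily.
      At lily: go left to plum.
        At plum: go left to fern.
          fern is a leaf — visit fern.
        At plum: go right to mint.
          mint is a leaf — visit mint.
        Visit plum.
      At lily: no right child.
      Visit lily.
    Visit elm.
  Visit reed.
At rye: go right to yew.
  At yew: go left to moss.
    moss is a leaf — visit moss.
  At yew: go right to daisy.
    At daisy: go left to ivy.
      ivy is a leaf — visit ivy.
    At daisy: no right child.
    Visit daisy.
  Visit yew.
Visit rye.
Full post-order sequence: cedar, fern, mint, plum, lily, elm, reed, moss, ivy, daisy, yew, rye.

11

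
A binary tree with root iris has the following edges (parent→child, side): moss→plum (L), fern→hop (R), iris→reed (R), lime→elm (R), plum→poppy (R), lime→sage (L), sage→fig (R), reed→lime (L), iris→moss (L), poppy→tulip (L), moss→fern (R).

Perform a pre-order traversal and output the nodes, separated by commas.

Pre-order visits the node, then its left subtree, then its right subtree.
Visit iris.
At iris: go left to moss.
  Visit moss.
  At moss: go left to plum.
    Visit plum.
    At plum: no left child.
    At plum: go right to poppy.
      Visit poppy.
      At poppy: go left to tulip.
        tulip is a leaf — visit tulip.
      At poppy: no right child.
  At moss: go right to fern.
    Visit fern.
    At fern: no left child.
    At fern: go right to hop.
      hop is a leaf — visit hop.
At iris: go right to reed.
  Visit reed.
  At reed: go left to lime.
    Visit lime.
    At lime: go left to sage.
      Visit sage.
      At sage: no left child.
      At sage: go right to fig.
        fig is a leaf — visit fig.
    At lime: go right to elm.
      elm is a leaf — visit elm.
  At reed: no right child.

iris, moss, plum, poppy, tulip, fern, hop, reed, lime, sage, fig, elm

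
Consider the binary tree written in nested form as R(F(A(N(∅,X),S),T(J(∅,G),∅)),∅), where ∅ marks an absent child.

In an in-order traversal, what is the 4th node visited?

S

In-order visits the left subtree, then the node, then the right subtree.
At R: go left to F.
  At F: go left to A.
    At A: go left to N.
      At N: no left child.
      Visit N.
      At N: go right to X.
        X is a leaf — visit X.
    Visit A.
    At A: go right to S.
      S is a leaf — visit S.
  Visit F.
  At F: go right to T.
    At T: go left to J.
      At J: no left child.
      Visit J.
      At J: go right to G.
        G is a leaf — visit G.
    Visit T.
    At T: no right child.
Visit R.
At R: no right child.
Full in-order sequence: N, X, A, S, F, J, G, T, R.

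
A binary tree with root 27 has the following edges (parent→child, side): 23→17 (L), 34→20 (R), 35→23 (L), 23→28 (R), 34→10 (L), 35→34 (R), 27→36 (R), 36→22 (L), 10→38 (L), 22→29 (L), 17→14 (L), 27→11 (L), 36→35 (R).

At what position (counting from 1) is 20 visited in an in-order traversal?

14

In-order visits the left subtree, then the node, then the right subtree.
At 27: go left to 11.
  11 is a leaf — visit 11.
Visit 27.
At 27: go right to 36.
  At 36: go left to 22.
    At 22: go left to 29.
      29 is a leaf — visit 29.
    Visit 22.
    At 22: no right child.
  Visit 36.
  At 36: go right to 35.
    At 35: go left to 23.
      At 23: go left to 17.
        At 17: go left to 14.
          14 is a leaf — visit 14.
        Visit 17.
        At 17: no right child.
      Visit 23.
      At 23: go right to 28.
        28 is a leaf — visit 28.
    Visit 35.
    At 35: go right to 34.
      At 34: go left to 10.
        At 10: go left to 38.
          38 is a leaf — visit 38.
        Visit 10.
        At 10: no right child.
      Visit 34.
      At 34: go right to 20.
        20 is a leaf — visit 20.
Full in-order sequence: 11, 27, 29, 22, 36, 14, 17, 23, 28, 35, 38, 10, 34, 20.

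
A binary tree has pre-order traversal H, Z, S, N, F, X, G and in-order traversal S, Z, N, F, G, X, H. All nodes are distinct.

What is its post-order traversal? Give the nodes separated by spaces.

The first element of pre-order is the root; it splits in-order into left and right subtrees.
Root H: left subtree has 6 nodes {S, Z, N, F, G, X}, right has 0 { }.
  Root Z: left subtree has 1 node {S}, right has 4 {N, F, G, X}.
    Root N: left subtree has 0 nodes { }, right has 3 {F, G, X}.
      Root F: left subtree has 0 nodes { }, right has 2 {G, X}.
        Root X: left subtree has 1 node {G}, right has 0 { }.

S G X F N Z H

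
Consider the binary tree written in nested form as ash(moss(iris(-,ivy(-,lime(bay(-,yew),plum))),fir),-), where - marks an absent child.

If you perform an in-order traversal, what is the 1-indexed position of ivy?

In-order visits the left subtree, then the node, then the right subtree.
At ash: go left to moss.
  At moss: go left to iris.
    At iris: no left child.
    Visit iris.
    At iris: go right to ivy.
      At ivy: no left child.
      Visit ivy.
      At ivy: go right to lime.
        At lime: go left to bay.
          At bay: no left child.
          Visit bay.
          At bay: go right to yew.
            yew is a leaf — visit yew.
        Visit lime.
        At lime: go right to plum.
          plum is a leaf — visit plum.
  Visit moss.
  At moss: go right to fir.
    fir is a leaf — visit fir.
Visit ash.
At ash: no right child.
Full in-order sequence: iris, ivy, bay, yew, lime, plum, moss, fir, ash.

2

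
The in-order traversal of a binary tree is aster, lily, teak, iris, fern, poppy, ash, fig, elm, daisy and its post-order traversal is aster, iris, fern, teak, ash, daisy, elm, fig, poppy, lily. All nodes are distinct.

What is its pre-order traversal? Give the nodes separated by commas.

The last element of post-order is the root; it splits in-order into left and right subtrees.
Root lily: left subtree has 1 node {aster}, right has 8 {teak, iris, fern, poppy, ash, fig, elm, daisy}.
  Root poppy: left subtree has 3 nodes {teak, iris, fern}, right has 4 {ash, fig, elm, daisy}.
    Root teak: left subtree has 0 nodes { }, right has 2 {iris, fern}.
      Root fern: left subtree has 1 node {iris}, right has 0 { }.
    Root fig: left subtree has 1 node {ash}, right has 2 {elm, daisy}.
      Root elm: left subtree has 0 nodes { }, right has 1 {daisy}.

lily, aster, poppy, teak, fern, iris, fig, ash, elm, daisy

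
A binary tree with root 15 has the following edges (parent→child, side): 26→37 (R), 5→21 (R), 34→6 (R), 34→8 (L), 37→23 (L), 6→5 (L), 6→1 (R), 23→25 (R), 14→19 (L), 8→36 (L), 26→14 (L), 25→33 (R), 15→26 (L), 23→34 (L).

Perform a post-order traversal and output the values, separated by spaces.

19 14 36 8 21 5 1 6 34 33 25 23 37 26 15

Post-order visits the left subtree, then the right subtree, then the node.
At 15: go left to 26.
  At 26: go left to 14.
    At 14: go left to 19.
      19 is a leaf — visit 19.
    At 14: no right child.
    Visit 14.
  At 26: go right to 37.
    At 37: go left to 23.
      At 23: go left to 34.
        At 34: go left to 8.
          At 8: go left to 36.
            36 is a leaf — visit 36.
          At 8: no right child.
          Visit 8.
        At 34: go right to 6.
          At 6: go left to 5.
            At 5: no left child.
            At 5: go right to 21.
              21 is a leaf — visit 21.
            Visit 5.
          At 6: go right to 1.
            1 is a leaf — visit 1.
          Visit 6.
        Visit 34.
      At 23: go right to 25.
        At 25: no left child.
        At 25: go right to 33.
          33 is a leaf — visit 33.
        Visit 25.
      Visit 23.
    At 37: no right child.
    Visit 37.
  Visit 26.
At 15: no right child.
Visit 15.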